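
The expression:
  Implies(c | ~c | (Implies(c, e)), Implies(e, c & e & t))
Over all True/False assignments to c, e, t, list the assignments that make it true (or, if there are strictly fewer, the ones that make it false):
is false only for:
  c=False, e=True, t=False;
  c=False, e=True, t=True;
  c=True, e=True, t=False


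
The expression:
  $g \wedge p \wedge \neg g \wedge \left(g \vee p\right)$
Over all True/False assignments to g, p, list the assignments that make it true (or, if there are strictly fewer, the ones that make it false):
is never true.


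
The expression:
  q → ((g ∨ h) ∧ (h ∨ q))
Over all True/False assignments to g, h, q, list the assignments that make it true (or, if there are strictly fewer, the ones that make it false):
is false only for:
  g=False, h=False, q=True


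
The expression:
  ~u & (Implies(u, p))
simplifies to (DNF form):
~u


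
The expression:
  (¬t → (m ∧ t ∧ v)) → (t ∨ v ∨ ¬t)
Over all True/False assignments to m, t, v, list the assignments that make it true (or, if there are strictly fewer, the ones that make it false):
is always true.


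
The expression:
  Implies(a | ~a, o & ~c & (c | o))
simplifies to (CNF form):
o & ~c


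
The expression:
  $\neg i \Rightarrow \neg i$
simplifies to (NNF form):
$\text{True}$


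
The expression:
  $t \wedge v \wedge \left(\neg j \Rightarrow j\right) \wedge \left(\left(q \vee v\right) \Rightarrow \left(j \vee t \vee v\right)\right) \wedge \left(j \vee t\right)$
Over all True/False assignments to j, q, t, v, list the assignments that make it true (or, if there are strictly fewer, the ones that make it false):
is true only for:
  j=True, q=False, t=True, v=True;
  j=True, q=True, t=True, v=True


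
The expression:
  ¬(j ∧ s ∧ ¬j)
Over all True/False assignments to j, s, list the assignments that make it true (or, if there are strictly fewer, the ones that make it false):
is always true.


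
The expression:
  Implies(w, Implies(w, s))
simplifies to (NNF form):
s | ~w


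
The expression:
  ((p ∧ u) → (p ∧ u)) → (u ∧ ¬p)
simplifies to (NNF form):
u ∧ ¬p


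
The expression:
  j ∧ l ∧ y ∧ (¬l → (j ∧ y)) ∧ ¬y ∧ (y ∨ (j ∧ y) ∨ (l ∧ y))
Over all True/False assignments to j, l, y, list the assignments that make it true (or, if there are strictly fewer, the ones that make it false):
is never true.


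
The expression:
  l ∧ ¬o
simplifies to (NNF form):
l ∧ ¬o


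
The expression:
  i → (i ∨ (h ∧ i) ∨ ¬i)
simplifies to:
True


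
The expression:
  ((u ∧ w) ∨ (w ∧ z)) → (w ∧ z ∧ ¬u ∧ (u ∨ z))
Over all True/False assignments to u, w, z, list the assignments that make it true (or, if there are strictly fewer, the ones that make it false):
is false only for:
  u=True, w=True, z=False;
  u=True, w=True, z=True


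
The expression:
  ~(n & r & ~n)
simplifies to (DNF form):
True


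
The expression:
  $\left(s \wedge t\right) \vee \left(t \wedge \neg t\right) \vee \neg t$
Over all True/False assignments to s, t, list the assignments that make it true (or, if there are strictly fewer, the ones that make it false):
is false only for:
  s=False, t=True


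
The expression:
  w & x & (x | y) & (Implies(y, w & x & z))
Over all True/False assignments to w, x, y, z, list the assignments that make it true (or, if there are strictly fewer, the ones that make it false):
is true only for:
  w=True, x=True, y=False, z=False;
  w=True, x=True, y=False, z=True;
  w=True, x=True, y=True, z=True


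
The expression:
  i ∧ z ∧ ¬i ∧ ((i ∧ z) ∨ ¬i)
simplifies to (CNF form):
False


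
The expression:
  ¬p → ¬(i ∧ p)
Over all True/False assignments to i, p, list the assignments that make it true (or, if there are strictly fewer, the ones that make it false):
is always true.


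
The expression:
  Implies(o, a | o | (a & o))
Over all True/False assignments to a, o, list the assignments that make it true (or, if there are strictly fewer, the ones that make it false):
is always true.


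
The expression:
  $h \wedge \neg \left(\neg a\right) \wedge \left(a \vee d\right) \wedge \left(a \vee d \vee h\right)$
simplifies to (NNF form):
$a \wedge h$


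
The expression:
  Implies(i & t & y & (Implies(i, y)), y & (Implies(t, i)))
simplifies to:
True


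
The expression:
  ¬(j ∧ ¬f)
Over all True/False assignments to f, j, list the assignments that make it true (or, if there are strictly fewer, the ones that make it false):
is false only for:
  f=False, j=True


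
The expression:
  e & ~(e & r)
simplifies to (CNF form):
e & ~r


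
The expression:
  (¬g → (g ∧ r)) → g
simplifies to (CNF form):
True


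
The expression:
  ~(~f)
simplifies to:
f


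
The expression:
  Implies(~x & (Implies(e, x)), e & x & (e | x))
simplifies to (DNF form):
e | x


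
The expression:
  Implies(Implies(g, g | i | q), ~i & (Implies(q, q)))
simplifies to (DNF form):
~i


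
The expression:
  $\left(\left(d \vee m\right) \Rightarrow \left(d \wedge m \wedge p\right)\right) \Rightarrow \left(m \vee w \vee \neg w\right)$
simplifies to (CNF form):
$\text{True}$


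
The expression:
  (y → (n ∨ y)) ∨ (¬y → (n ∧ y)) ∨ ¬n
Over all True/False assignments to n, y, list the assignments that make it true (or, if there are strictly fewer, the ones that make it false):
is always true.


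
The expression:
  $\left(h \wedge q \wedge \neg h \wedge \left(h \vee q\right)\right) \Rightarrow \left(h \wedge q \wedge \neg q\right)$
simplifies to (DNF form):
$\text{True}$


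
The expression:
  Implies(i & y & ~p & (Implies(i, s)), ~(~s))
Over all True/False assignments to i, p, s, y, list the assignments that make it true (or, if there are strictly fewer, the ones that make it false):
is always true.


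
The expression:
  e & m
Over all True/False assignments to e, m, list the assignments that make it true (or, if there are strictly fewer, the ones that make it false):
is true only for:
  e=True, m=True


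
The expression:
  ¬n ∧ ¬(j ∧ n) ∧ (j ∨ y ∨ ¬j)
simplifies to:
¬n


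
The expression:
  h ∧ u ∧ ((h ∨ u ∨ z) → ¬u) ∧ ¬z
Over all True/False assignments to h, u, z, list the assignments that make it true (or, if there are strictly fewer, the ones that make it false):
is never true.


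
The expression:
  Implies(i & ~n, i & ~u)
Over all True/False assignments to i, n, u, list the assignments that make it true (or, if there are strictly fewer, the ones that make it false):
is false only for:
  i=True, n=False, u=True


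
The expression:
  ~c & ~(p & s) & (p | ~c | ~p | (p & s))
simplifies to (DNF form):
(~c & ~p) | (~c & ~s)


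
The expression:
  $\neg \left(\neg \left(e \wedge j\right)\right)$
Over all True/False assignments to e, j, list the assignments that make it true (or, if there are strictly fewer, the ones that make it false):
is true only for:
  e=True, j=True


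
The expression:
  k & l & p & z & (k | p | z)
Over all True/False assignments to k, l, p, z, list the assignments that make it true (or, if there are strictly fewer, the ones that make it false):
is true only for:
  k=True, l=True, p=True, z=True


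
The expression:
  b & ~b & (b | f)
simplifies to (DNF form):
False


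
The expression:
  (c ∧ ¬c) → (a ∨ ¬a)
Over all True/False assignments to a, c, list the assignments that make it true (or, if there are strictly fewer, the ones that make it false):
is always true.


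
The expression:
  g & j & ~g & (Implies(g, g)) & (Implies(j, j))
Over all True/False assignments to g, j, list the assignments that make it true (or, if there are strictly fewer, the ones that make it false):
is never true.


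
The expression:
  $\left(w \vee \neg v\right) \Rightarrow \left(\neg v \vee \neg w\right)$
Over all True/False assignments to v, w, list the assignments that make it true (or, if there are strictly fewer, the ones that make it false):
is false only for:
  v=True, w=True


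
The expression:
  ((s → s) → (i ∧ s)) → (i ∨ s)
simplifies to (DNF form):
True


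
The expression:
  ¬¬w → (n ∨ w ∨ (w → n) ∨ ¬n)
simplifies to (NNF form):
True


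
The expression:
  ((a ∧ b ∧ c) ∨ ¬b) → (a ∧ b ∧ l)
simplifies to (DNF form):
(b ∧ l) ∨ (b ∧ ¬a) ∨ (b ∧ ¬c)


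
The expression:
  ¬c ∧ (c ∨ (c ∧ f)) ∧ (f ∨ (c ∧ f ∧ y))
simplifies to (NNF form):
False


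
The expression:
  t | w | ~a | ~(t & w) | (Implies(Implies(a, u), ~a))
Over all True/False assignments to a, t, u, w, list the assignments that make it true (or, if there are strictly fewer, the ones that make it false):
is always true.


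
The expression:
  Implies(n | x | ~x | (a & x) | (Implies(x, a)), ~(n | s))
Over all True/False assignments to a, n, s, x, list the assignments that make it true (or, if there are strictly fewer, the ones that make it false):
is true only for:
  a=False, n=False, s=False, x=False;
  a=False, n=False, s=False, x=True;
  a=True, n=False, s=False, x=False;
  a=True, n=False, s=False, x=True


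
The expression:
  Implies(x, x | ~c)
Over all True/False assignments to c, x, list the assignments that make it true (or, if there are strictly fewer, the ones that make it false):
is always true.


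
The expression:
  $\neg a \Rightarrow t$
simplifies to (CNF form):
$a \vee t$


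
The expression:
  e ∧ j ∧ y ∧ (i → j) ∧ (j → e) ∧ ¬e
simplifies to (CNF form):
False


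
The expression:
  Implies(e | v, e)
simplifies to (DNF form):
e | ~v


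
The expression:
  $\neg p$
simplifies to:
$\neg p$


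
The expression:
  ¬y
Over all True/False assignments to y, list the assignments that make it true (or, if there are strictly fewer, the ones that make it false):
is true only for:
  y=False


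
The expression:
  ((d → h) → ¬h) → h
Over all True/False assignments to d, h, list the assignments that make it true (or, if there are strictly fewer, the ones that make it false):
is true only for:
  d=False, h=True;
  d=True, h=True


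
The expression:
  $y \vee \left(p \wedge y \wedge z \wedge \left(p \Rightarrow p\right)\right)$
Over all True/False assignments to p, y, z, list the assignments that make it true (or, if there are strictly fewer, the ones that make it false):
is true only for:
  p=False, y=True, z=False;
  p=False, y=True, z=True;
  p=True, y=True, z=False;
  p=True, y=True, z=True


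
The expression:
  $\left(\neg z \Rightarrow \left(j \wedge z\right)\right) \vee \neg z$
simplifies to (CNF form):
$\text{True}$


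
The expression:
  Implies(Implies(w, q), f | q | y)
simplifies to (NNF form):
f | q | w | y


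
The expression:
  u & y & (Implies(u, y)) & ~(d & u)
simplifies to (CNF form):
u & y & ~d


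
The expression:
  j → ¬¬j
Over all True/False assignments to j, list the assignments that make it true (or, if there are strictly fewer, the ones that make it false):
is always true.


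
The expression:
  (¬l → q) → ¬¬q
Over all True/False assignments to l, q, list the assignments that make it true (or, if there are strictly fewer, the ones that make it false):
is false only for:
  l=True, q=False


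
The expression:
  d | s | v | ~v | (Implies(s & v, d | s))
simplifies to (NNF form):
True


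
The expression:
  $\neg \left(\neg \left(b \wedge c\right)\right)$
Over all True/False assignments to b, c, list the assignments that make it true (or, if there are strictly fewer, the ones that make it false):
is true only for:
  b=True, c=True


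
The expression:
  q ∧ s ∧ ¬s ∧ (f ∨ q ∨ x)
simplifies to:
False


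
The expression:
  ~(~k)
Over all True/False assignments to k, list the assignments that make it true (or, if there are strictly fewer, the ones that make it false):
is true only for:
  k=True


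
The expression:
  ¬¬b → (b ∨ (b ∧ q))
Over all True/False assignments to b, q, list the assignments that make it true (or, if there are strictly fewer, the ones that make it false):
is always true.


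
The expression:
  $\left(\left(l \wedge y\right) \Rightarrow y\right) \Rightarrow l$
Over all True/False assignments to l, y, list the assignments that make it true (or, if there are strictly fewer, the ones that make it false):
is true only for:
  l=True, y=False;
  l=True, y=True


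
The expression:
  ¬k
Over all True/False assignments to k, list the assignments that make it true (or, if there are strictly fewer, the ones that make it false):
is true only for:
  k=False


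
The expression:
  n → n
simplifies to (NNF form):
True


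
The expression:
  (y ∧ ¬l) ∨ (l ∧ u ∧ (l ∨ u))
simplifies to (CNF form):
(l ∨ y) ∧ (u ∨ ¬l)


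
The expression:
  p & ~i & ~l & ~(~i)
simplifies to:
False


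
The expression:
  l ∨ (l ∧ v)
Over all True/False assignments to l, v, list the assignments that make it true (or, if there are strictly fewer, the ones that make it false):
is true only for:
  l=True, v=False;
  l=True, v=True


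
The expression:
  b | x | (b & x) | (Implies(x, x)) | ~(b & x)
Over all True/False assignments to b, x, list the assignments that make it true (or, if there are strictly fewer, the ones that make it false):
is always true.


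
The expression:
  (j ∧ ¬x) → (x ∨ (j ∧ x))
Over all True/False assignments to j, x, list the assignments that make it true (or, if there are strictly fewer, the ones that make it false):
is false only for:
  j=True, x=False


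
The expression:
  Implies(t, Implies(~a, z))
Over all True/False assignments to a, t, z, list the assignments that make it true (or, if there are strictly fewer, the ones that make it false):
is false only for:
  a=False, t=True, z=False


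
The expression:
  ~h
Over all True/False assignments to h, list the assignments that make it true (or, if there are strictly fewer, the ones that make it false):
is true only for:
  h=False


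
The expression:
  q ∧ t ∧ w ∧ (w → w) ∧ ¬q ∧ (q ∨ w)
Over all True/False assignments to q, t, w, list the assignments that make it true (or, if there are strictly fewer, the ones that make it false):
is never true.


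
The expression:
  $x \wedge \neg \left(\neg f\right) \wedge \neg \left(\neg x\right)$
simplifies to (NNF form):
$f \wedge x$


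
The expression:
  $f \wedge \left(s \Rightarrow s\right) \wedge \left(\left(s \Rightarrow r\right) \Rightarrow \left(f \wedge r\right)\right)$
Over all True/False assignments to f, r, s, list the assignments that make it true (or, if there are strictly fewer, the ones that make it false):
is true only for:
  f=True, r=False, s=True;
  f=True, r=True, s=False;
  f=True, r=True, s=True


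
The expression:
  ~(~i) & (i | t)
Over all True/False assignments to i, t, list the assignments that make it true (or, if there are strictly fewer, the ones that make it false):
is true only for:
  i=True, t=False;
  i=True, t=True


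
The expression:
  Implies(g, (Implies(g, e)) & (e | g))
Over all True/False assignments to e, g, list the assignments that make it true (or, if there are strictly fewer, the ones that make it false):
is false only for:
  e=False, g=True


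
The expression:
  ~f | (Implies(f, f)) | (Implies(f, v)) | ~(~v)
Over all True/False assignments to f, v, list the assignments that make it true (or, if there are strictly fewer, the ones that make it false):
is always true.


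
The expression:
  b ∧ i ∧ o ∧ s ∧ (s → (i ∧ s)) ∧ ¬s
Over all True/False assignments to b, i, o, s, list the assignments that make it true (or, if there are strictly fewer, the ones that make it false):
is never true.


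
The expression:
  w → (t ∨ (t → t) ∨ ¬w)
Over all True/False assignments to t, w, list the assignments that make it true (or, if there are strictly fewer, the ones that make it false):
is always true.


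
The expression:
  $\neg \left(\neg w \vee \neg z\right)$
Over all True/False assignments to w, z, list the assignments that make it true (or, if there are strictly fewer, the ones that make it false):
is true only for:
  w=True, z=True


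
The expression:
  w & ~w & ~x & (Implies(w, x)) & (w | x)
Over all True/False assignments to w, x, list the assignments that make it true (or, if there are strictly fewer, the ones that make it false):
is never true.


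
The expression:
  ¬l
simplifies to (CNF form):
¬l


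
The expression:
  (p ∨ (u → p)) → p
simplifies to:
p ∨ u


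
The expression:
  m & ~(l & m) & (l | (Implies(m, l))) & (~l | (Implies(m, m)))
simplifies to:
False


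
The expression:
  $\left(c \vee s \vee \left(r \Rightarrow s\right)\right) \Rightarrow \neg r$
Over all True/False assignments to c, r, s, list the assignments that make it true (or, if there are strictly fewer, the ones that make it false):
is false only for:
  c=False, r=True, s=True;
  c=True, r=True, s=False;
  c=True, r=True, s=True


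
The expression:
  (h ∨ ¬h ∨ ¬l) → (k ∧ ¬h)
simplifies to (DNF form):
k ∧ ¬h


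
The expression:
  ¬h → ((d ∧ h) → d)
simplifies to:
True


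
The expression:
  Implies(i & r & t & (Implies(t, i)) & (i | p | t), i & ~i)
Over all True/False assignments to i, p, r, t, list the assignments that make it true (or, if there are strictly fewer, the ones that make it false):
is false only for:
  i=True, p=False, r=True, t=True;
  i=True, p=True, r=True, t=True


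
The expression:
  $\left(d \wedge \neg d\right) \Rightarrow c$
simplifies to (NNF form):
$\text{True}$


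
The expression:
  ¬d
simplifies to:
¬d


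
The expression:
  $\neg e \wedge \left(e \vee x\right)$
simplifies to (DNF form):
$x \wedge \neg e$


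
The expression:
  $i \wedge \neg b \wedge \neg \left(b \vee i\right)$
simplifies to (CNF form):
$\text{False}$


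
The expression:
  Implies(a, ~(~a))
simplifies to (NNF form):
True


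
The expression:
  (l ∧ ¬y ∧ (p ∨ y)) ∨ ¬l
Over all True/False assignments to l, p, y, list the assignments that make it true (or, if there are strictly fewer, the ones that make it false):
is false only for:
  l=True, p=False, y=False;
  l=True, p=False, y=True;
  l=True, p=True, y=True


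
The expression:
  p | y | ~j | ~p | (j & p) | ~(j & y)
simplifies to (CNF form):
True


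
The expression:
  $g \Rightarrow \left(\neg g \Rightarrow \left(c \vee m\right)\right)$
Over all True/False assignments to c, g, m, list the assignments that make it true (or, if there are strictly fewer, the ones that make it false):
is always true.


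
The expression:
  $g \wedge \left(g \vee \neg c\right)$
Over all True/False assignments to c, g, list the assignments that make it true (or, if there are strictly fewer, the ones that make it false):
is true only for:
  c=False, g=True;
  c=True, g=True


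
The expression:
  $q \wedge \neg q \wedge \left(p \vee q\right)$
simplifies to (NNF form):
$\text{False}$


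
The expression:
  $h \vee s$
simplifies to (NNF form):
$h \vee s$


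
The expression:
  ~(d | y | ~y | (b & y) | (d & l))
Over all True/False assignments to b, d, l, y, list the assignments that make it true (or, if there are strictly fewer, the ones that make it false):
is never true.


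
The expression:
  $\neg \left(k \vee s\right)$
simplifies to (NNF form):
$\neg k \wedge \neg s$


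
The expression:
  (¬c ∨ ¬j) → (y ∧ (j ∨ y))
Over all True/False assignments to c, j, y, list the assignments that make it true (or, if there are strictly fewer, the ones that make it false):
is false only for:
  c=False, j=False, y=False;
  c=False, j=True, y=False;
  c=True, j=False, y=False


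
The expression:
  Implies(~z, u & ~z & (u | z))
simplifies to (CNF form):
u | z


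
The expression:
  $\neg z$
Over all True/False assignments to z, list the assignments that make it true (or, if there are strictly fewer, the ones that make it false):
is true only for:
  z=False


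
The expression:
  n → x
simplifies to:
x ∨ ¬n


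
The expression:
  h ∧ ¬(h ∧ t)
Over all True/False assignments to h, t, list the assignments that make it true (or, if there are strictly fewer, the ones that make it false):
is true only for:
  h=True, t=False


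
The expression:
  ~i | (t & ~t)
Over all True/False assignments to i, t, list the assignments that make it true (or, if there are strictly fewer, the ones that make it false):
is true only for:
  i=False, t=False;
  i=False, t=True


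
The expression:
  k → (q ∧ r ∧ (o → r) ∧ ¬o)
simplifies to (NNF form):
(q ∧ r ∧ ¬o) ∨ ¬k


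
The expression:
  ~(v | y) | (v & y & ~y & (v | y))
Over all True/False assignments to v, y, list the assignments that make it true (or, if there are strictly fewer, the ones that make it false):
is true only for:
  v=False, y=False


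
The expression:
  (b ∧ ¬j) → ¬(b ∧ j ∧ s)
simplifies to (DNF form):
True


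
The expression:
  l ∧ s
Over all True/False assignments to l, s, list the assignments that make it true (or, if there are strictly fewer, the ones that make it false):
is true only for:
  l=True, s=True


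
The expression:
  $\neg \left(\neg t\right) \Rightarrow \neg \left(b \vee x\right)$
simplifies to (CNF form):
$\left(\neg b \vee \neg t\right) \wedge \left(\neg t \vee \neg x\right)$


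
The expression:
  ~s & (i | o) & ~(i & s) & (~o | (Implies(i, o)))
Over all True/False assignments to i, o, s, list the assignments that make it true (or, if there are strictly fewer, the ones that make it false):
is true only for:
  i=False, o=True, s=False;
  i=True, o=False, s=False;
  i=True, o=True, s=False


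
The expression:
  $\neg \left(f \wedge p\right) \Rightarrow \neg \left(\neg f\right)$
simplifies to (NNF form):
$f$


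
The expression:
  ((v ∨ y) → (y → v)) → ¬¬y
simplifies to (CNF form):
y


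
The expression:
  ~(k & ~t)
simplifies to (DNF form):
t | ~k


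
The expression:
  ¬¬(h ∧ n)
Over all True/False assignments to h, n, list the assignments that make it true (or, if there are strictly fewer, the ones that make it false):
is true only for:
  h=True, n=True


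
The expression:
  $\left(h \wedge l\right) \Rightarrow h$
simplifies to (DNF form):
$\text{True}$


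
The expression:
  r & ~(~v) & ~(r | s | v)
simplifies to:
False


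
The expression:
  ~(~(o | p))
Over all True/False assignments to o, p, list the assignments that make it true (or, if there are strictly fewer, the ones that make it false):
is false only for:
  o=False, p=False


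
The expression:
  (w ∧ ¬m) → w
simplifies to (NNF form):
True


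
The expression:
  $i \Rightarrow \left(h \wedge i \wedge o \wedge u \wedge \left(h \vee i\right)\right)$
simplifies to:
$\left(h \wedge o \wedge u\right) \vee \neg i$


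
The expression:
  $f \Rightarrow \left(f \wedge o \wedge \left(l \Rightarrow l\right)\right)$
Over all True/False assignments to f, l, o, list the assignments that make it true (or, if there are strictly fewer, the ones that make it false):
is false only for:
  f=True, l=False, o=False;
  f=True, l=True, o=False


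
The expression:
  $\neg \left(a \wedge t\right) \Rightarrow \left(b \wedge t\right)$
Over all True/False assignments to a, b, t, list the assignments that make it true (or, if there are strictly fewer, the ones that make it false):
is true only for:
  a=False, b=True, t=True;
  a=True, b=False, t=True;
  a=True, b=True, t=True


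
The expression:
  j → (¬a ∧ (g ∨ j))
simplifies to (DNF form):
¬a ∨ ¬j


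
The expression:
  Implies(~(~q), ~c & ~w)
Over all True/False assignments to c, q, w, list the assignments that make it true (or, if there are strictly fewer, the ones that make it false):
is false only for:
  c=False, q=True, w=True;
  c=True, q=True, w=False;
  c=True, q=True, w=True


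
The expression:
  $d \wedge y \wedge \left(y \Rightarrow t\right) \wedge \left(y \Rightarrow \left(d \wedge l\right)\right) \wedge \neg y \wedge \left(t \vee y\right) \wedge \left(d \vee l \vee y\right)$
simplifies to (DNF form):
$\text{False}$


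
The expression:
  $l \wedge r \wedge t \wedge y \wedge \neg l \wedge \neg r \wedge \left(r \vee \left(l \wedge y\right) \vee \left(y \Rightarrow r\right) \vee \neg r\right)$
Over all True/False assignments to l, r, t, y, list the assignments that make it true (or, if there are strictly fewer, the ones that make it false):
is never true.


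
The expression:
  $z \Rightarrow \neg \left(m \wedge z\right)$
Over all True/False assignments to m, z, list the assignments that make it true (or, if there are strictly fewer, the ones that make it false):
is false only for:
  m=True, z=True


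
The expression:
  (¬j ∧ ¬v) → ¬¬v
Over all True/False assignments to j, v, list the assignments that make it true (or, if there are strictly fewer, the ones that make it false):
is false only for:
  j=False, v=False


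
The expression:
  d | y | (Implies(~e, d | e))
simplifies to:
d | e | y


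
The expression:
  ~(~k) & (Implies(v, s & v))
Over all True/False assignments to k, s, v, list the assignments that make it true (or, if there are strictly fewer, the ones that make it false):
is true only for:
  k=True, s=False, v=False;
  k=True, s=True, v=False;
  k=True, s=True, v=True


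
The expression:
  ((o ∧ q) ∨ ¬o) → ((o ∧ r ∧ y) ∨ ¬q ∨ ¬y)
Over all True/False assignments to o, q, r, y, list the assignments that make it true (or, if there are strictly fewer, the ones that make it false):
is false only for:
  o=False, q=True, r=False, y=True;
  o=False, q=True, r=True, y=True;
  o=True, q=True, r=False, y=True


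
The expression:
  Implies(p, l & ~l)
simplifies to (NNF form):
~p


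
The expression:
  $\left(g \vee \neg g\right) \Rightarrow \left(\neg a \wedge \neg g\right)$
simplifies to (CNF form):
$\neg a \wedge \neg g$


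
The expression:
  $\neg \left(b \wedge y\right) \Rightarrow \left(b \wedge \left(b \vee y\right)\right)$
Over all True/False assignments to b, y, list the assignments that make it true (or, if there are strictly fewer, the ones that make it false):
is true only for:
  b=True, y=False;
  b=True, y=True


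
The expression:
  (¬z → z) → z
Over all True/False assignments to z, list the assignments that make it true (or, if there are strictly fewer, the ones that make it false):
is always true.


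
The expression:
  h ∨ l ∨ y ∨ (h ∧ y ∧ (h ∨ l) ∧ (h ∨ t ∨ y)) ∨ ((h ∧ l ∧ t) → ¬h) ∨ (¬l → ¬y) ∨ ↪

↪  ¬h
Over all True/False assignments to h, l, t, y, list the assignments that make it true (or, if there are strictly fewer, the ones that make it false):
is always true.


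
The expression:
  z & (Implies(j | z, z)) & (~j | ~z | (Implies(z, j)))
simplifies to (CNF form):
z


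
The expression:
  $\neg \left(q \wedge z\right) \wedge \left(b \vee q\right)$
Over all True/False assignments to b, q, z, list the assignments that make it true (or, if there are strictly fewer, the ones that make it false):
is true only for:
  b=False, q=True, z=False;
  b=True, q=False, z=False;
  b=True, q=False, z=True;
  b=True, q=True, z=False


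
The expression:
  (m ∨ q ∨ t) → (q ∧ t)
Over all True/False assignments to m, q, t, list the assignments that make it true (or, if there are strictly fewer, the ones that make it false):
is true only for:
  m=False, q=False, t=False;
  m=False, q=True, t=True;
  m=True, q=True, t=True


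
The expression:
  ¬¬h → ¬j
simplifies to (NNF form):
¬h ∨ ¬j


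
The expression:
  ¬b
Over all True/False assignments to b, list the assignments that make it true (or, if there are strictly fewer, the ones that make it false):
is true only for:
  b=False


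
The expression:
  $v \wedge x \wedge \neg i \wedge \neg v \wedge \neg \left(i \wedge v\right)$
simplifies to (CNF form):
$\text{False}$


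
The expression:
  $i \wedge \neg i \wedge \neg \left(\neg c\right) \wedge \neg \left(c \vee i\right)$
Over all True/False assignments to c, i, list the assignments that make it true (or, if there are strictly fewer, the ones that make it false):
is never true.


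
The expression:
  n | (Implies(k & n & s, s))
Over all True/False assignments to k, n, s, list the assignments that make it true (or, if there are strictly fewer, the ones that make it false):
is always true.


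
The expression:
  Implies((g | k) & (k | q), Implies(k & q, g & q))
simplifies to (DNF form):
g | ~k | ~q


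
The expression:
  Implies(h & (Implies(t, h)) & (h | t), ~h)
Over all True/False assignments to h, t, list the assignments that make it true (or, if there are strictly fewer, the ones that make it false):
is true only for:
  h=False, t=False;
  h=False, t=True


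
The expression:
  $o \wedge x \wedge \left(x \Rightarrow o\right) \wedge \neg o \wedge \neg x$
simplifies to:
$\text{False}$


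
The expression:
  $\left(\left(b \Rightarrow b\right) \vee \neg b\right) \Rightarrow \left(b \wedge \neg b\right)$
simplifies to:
$\text{False}$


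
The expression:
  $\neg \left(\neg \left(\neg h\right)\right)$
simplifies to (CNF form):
$\neg h$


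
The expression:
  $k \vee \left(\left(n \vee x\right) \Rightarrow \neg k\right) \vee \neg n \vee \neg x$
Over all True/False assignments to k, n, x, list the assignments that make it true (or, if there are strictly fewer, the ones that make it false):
is always true.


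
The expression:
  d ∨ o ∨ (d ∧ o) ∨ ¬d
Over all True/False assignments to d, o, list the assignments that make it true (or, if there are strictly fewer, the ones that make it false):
is always true.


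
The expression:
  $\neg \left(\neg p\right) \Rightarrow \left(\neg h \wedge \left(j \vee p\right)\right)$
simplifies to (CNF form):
$\neg h \vee \neg p$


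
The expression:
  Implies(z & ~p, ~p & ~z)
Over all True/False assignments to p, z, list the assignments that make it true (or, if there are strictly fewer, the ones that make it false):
is false only for:
  p=False, z=True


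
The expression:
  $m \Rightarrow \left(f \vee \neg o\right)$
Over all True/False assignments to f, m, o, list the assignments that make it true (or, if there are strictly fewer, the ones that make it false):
is false only for:
  f=False, m=True, o=True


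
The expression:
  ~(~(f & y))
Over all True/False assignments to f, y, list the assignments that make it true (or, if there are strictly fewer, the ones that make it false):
is true only for:
  f=True, y=True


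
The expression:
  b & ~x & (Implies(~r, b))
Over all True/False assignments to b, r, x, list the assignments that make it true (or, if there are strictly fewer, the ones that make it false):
is true only for:
  b=True, r=False, x=False;
  b=True, r=True, x=False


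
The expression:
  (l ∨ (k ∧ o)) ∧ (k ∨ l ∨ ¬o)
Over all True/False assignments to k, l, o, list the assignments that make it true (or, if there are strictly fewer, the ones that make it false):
is false only for:
  k=False, l=False, o=False;
  k=False, l=False, o=True;
  k=True, l=False, o=False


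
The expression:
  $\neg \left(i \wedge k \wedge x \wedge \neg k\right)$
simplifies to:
$\text{True}$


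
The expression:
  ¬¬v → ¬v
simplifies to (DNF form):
¬v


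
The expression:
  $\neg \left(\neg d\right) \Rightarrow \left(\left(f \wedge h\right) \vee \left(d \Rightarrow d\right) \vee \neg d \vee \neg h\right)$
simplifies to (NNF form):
$\text{True}$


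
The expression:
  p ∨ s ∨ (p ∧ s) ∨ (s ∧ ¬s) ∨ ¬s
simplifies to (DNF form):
True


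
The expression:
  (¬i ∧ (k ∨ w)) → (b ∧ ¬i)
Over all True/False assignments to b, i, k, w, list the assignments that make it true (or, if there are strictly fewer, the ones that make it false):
is false only for:
  b=False, i=False, k=False, w=True;
  b=False, i=False, k=True, w=False;
  b=False, i=False, k=True, w=True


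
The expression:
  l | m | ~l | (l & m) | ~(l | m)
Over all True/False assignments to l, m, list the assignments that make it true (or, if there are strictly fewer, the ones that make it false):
is always true.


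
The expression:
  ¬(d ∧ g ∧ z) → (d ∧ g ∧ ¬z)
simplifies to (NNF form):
d ∧ g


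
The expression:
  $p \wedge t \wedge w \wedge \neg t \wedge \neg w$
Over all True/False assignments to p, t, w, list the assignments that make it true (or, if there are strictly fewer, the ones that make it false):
is never true.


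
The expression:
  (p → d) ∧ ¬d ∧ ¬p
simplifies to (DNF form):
¬d ∧ ¬p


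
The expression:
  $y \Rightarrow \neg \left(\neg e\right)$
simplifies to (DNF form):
$e \vee \neg y$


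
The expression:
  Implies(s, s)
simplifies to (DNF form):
True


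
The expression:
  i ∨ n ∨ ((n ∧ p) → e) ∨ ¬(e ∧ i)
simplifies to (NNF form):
True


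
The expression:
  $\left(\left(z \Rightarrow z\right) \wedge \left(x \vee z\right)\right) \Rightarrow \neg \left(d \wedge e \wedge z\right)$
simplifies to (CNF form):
$\neg d \vee \neg e \vee \neg z$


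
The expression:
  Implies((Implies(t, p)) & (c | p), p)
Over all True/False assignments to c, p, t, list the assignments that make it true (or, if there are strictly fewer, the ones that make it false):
is false only for:
  c=True, p=False, t=False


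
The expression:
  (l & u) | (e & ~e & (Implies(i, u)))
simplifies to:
l & u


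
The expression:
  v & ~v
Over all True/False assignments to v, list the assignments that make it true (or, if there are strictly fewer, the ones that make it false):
is never true.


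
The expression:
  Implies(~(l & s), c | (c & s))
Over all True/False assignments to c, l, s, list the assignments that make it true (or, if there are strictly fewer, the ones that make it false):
is false only for:
  c=False, l=False, s=False;
  c=False, l=False, s=True;
  c=False, l=True, s=False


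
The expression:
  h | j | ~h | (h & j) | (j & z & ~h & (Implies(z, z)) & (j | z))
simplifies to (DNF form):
True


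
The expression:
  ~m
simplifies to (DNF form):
~m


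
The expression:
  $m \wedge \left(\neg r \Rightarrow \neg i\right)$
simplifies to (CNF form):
$m \wedge \left(r \vee \neg i\right)$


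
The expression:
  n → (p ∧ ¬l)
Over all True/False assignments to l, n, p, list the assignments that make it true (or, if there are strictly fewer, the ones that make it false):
is false only for:
  l=False, n=True, p=False;
  l=True, n=True, p=False;
  l=True, n=True, p=True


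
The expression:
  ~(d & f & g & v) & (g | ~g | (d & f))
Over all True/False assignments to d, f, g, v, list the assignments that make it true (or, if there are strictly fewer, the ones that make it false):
is false only for:
  d=True, f=True, g=True, v=True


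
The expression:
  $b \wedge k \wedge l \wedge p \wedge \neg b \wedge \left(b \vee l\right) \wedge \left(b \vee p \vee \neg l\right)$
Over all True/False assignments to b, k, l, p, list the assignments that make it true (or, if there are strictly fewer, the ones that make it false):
is never true.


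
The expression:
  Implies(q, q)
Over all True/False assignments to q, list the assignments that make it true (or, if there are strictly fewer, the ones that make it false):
is always true.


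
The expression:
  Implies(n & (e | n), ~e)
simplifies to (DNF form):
~e | ~n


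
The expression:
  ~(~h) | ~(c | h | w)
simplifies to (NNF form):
h | (~c & ~w)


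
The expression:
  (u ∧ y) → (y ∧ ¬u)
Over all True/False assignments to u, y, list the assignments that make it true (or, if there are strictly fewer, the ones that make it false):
is false only for:
  u=True, y=True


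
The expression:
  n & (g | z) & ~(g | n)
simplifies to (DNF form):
False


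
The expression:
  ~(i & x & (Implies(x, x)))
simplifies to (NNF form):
~i | ~x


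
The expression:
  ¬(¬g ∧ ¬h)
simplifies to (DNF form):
g ∨ h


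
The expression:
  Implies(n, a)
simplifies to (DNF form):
a | ~n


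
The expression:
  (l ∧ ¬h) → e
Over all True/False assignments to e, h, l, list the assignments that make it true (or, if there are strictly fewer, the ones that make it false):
is false only for:
  e=False, h=False, l=True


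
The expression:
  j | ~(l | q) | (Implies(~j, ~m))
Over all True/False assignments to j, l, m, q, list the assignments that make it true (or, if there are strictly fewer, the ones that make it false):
is false only for:
  j=False, l=False, m=True, q=True;
  j=False, l=True, m=True, q=False;
  j=False, l=True, m=True, q=True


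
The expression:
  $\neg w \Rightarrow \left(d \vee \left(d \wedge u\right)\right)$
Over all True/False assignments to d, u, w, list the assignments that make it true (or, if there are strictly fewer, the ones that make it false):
is false only for:
  d=False, u=False, w=False;
  d=False, u=True, w=False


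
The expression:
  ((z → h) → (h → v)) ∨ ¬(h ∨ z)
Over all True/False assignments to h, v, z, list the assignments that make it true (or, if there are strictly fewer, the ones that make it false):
is false only for:
  h=True, v=False, z=False;
  h=True, v=False, z=True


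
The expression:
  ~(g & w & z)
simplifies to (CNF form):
~g | ~w | ~z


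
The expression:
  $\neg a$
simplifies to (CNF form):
$\neg a$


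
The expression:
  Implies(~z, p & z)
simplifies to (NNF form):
z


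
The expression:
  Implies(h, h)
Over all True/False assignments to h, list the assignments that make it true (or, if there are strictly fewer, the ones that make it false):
is always true.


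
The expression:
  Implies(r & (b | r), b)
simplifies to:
b | ~r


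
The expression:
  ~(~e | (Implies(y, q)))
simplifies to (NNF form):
e & y & ~q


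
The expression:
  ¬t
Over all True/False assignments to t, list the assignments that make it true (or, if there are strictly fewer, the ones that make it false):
is true only for:
  t=False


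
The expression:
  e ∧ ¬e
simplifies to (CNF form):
False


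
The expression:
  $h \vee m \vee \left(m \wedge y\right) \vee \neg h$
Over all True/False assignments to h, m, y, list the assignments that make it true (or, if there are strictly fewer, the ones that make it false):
is always true.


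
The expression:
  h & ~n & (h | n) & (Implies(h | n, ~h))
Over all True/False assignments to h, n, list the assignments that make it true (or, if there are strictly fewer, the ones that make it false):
is never true.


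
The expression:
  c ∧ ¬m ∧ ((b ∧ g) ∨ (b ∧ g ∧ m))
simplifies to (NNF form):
b ∧ c ∧ g ∧ ¬m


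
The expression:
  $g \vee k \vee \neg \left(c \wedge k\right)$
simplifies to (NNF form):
$\text{True}$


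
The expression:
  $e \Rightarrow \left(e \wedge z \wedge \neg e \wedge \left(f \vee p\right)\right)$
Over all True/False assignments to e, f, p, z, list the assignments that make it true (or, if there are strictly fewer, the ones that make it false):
is true only for:
  e=False, f=False, p=False, z=False;
  e=False, f=False, p=False, z=True;
  e=False, f=False, p=True, z=False;
  e=False, f=False, p=True, z=True;
  e=False, f=True, p=False, z=False;
  e=False, f=True, p=False, z=True;
  e=False, f=True, p=True, z=False;
  e=False, f=True, p=True, z=True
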